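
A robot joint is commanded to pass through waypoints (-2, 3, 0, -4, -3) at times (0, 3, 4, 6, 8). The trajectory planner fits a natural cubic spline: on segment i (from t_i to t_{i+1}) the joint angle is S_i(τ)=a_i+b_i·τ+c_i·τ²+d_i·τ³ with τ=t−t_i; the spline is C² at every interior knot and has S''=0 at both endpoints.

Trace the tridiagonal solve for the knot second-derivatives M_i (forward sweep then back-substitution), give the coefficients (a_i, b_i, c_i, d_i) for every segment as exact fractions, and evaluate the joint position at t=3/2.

  seg 0: a=-2 b=3595/1032 c=0 d=-625/3096
  seg 1: a=3 b=-1015/516 c=-625/344 d=809/1032
  seg 2: a=0 b=-3353/1032 c=23/43 d=185/4128
  seg 3: a=-4 b=-295/516 c=553/688 d=-553/4128
S(3/2) = 7001/2752

Δ: Δ0=5/3, Δ1=-3, Δ2=-2, Δ3=1/2
row 1: diag=8, rhs=-28; c'=1/8, d'=-7/2
row 2: denom=6−1·1/8=47/8; d'=(6−1·-7/2)/(47/8)=76/47
row 3: denom=8−2·16/47=344/47; d'=(15−2·76/47)/(344/47)=553/344
back: M3=553/344
back: M2=76/47−16/47·553/344=46/43
back: M1=-7/2−1/8·46/43=-625/172
M: M0=0, M1=-625/172, M2=46/43, M3=553/344, M4=0
seg 0: a=-2, c=M0/2=0, d=(M1−M0)/(6·3)=-625/3096, b=Δ0−h0·(2M0+M1)/6=3595/1032
seg 1: a=3, c=M1/2=-625/344, d=(M2−M1)/(6·1)=809/1032, b=Δ1−h1·(2M1+M2)/6=-1015/516
seg 2: a=0, c=M2/2=23/43, d=(M3−M2)/(6·2)=185/4128, b=Δ2−h2·(2M2+M3)/6=-3353/1032
seg 3: a=-4, c=M3/2=553/688, d=(M4−M3)/(6·2)=-553/4128, b=Δ3−h3·(2M3+M4)/6=-295/516
t_q=3/2 → seg 0, τ=3/2; S=-2+3595/1032·τ+0·τ²+-625/3096·τ³=7001/2752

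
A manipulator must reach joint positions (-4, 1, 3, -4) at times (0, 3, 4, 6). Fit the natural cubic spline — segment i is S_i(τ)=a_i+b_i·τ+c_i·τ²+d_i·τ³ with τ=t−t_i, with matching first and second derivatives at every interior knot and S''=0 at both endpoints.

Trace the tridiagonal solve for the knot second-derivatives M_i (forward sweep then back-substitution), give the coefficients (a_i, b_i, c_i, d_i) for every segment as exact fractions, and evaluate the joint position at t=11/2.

Δ: Δ0=5/3, Δ1=2, Δ2=-7/2
row 1: diag=8, rhs=2; c'=1/8, d'=1/4
row 2: denom=6−1·1/8=47/8; d'=(-33−1·1/4)/(47/8)=-266/47
back: M2=-266/47
back: M1=1/4−1/8·-266/47=45/47
M: M0=0, M1=45/47, M2=-266/47, M3=0
seg 0: a=-4, c=M0/2=0, d=(M1−M0)/(6·3)=5/94, b=Δ0−h0·(2M0+M1)/6=335/282
seg 1: a=1, c=M1/2=45/94, d=(M2−M1)/(6·1)=-311/282, b=Δ1−h1·(2M1+M2)/6=370/141
seg 2: a=3, c=M2/2=-133/47, d=(M3−M2)/(6·2)=133/282, b=Δ2−h2·(2M2+M3)/6=77/282
t_q=11/2 → seg 2, τ=3/2; S=3+77/282·τ+-133/47·τ²+133/282·τ³=-1027/752

  seg 0: a=-4 b=335/282 c=0 d=5/94
  seg 1: a=1 b=370/141 c=45/94 d=-311/282
  seg 2: a=3 b=77/282 c=-133/47 d=133/282
S(11/2) = -1027/752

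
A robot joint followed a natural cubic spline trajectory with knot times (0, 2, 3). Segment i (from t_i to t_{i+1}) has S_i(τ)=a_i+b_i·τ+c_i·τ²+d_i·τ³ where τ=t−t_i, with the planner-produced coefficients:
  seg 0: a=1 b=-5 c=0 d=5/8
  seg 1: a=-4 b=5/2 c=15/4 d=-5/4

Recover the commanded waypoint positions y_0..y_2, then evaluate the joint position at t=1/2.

y_0=1 y_1=-4 y_2=1
S(1/2) = -91/64

y_0 = S_0(0) = a_0 = 1
y_1 = S_1(0) = a_1 = -4
y_2 = S_1(1) = 1
t_q=1/2 is in segment 0 (τ=1/2); S_0(τ)=-91/64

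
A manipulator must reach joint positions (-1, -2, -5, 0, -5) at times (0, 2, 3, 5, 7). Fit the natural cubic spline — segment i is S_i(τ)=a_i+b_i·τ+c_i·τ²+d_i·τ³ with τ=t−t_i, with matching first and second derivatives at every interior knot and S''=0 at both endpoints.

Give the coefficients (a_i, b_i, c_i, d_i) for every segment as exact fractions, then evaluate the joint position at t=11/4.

Δ: Δ0=-1/2, Δ1=-3, Δ2=5/2, Δ3=-5/2
row 1: diag=6, rhs=-15; c'=1/6, d'=-5/2
row 2: denom=6−1·1/6=35/6; d'=(33−1·-5/2)/(35/6)=213/35
row 3: denom=8−2·12/35=256/35; d'=(-30−2·213/35)/(256/35)=-369/64
back: M3=-369/64
back: M2=213/35−12/35·-369/64=129/16
back: M1=-5/2−1/6·129/16=-123/32
M: M0=0, M1=-123/32, M2=129/16, M3=-369/64, M4=0
seg 0: a=-1, c=M0/2=0, d=(M1−M0)/(6·2)=-41/128, b=Δ0−h0·(2M0+M1)/6=25/32
seg 1: a=-2, c=M1/2=-123/64, d=(M2−M1)/(6·1)=127/64, b=Δ1−h1·(2M1+M2)/6=-49/16
seg 2: a=-5, c=M2/2=129/32, d=(M3−M2)/(6·2)=-295/256, b=Δ2−h2·(2M2+M3)/6=-61/64
seg 3: a=0, c=M3/2=-369/128, d=(M4−M3)/(6·2)=123/256, b=Δ3−h3·(2M3+M4)/6=43/32
t_q=11/4 → seg 1, τ=3/4; S=-2+-49/16·τ+-123/64·τ²+127/64·τ³=-18599/4096

  seg 0: a=-1 b=25/32 c=0 d=-41/128
  seg 1: a=-2 b=-49/16 c=-123/64 d=127/64
  seg 2: a=-5 b=-61/64 c=129/32 d=-295/256
  seg 3: a=0 b=43/32 c=-369/128 d=123/256
S(11/4) = -18599/4096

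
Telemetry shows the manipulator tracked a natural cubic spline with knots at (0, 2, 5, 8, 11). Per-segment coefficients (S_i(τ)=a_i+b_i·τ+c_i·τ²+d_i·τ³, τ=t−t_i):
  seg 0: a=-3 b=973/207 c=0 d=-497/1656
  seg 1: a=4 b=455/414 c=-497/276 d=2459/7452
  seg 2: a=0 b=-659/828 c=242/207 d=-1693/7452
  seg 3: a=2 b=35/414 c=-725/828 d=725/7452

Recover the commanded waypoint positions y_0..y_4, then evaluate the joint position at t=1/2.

y_0=-3 y_1=4 y_2=0 y_3=2 y_4=-3
S(1/2) = -3035/4416

y_0 = S_0(0) = a_0 = -3
y_1 = S_1(0) = a_1 = 4
y_2 = S_2(0) = a_2 = 0
y_3 = S_3(0) = a_3 = 2
y_4 = S_3(3) = -3
t_q=1/2 is in segment 0 (τ=1/2); S_0(τ)=-3035/4416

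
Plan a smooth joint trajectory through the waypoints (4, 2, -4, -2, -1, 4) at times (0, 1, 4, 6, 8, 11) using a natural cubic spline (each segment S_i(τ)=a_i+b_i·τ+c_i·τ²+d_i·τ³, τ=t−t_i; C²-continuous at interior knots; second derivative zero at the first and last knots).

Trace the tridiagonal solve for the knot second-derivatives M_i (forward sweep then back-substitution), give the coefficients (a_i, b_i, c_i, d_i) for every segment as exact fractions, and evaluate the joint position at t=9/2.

  seg 0: a=4 b=-2356/1269 c=0 d=-182/1269
  seg 1: a=2 b=-2902/1269 c=-182/423 d=2002/11421
  seg 2: a=-4 b=-172/1269 c=1456/1269 d=-1471/5076
  seg 3: a=-2 b=413/423 c=-1501/2538 d=1793/10152
  seg 4: a=-1 b=1853/2538 c=2377/5076 d=-2377/45684
S(9/2) = -5741/1504

Δ: Δ0=-2, Δ1=-2, Δ2=1, Δ3=1/2, Δ4=5/3
row 1: diag=8, rhs=0; c'=3/8, d'=0
row 2: denom=10−3·3/8=71/8; d'=(18−3·0)/(71/8)=144/71
row 3: denom=8−2·16/71=536/71; d'=(-3−2·144/71)/(536/71)=-501/536
row 4: denom=10−2·71/268=1269/134; d'=(7−2·-501/536)/(1269/134)=2377/2538
back: M4=2377/2538
back: M3=-501/536−71/268·2377/2538=-1501/1269
back: M2=144/71−16/71·-1501/1269=2912/1269
back: M1=0−3/8·2912/1269=-364/423
M: M0=0, M1=-364/423, M2=2912/1269, M3=-1501/1269, M4=2377/2538, M5=0
seg 0: a=4, c=M0/2=0, d=(M1−M0)/(6·1)=-182/1269, b=Δ0−h0·(2M0+M1)/6=-2356/1269
seg 1: a=2, c=M1/2=-182/423, d=(M2−M1)/(6·3)=2002/11421, b=Δ1−h1·(2M1+M2)/6=-2902/1269
seg 2: a=-4, c=M2/2=1456/1269, d=(M3−M2)/(6·2)=-1471/5076, b=Δ2−h2·(2M2+M3)/6=-172/1269
seg 3: a=-2, c=M3/2=-1501/2538, d=(M4−M3)/(6·2)=1793/10152, b=Δ3−h3·(2M3+M4)/6=413/423
seg 4: a=-1, c=M4/2=2377/5076, d=(M5−M4)/(6·3)=-2377/45684, b=Δ4−h4·(2M4+M5)/6=1853/2538
t_q=9/2 → seg 2, τ=1/2; S=-4+-172/1269·τ+1456/1269·τ²+-1471/5076·τ³=-5741/1504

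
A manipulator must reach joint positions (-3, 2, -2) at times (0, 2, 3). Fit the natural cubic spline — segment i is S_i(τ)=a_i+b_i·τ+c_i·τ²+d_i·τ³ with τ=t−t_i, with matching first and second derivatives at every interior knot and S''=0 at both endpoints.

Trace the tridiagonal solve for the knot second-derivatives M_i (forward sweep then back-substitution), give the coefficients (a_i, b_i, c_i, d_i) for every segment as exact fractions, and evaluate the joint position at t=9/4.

  seg 0: a=-3 b=14/3 c=0 d=-13/24
  seg 1: a=2 b=-11/6 c=-13/4 d=13/12
S(9/4) = 347/256

Δ: Δ0=5/2, Δ1=-4
row 1: diag=6, rhs=-39; c'=1/6, d'=-13/2
back: M1=-13/2
M: M0=0, M1=-13/2, M2=0
seg 0: a=-3, c=M0/2=0, d=(M1−M0)/(6·2)=-13/24, b=Δ0−h0·(2M0+M1)/6=14/3
seg 1: a=2, c=M1/2=-13/4, d=(M2−M1)/(6·1)=13/12, b=Δ1−h1·(2M1+M2)/6=-11/6
t_q=9/4 → seg 1, τ=1/4; S=2+-11/6·τ+-13/4·τ²+13/12·τ³=347/256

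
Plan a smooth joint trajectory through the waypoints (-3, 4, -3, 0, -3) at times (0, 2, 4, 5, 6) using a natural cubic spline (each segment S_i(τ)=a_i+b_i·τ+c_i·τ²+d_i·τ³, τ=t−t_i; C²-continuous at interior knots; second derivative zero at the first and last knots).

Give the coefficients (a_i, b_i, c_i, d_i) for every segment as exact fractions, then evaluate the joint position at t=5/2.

  seg 0: a=-3 b=173/28 c=0 d=-75/112
  seg 1: a=4 b=-13/7 c=-225/56 d=179/112
  seg 2: a=-3 b=5/4 c=39/7 d=-107/28
  seg 3: a=0 b=13/14 c=-165/28 d=55/28
S(5/2) = 2031/896

Δ: Δ0=7/2, Δ1=-7/2, Δ2=3, Δ3=-3
row 1: diag=8, rhs=-42; c'=1/4, d'=-21/4
row 2: denom=6−2·1/4=11/2; d'=(39−2·-21/4)/(11/2)=9
row 3: denom=4−1·2/11=42/11; d'=(-36−1·9)/(42/11)=-165/14
back: M3=-165/14
back: M2=9−2/11·-165/14=78/7
back: M1=-21/4−1/4·78/7=-225/28
M: M0=0, M1=-225/28, M2=78/7, M3=-165/14, M4=0
seg 0: a=-3, c=M0/2=0, d=(M1−M0)/(6·2)=-75/112, b=Δ0−h0·(2M0+M1)/6=173/28
seg 1: a=4, c=M1/2=-225/56, d=(M2−M1)/(6·2)=179/112, b=Δ1−h1·(2M1+M2)/6=-13/7
seg 2: a=-3, c=M2/2=39/7, d=(M3−M2)/(6·1)=-107/28, b=Δ2−h2·(2M2+M3)/6=5/4
seg 3: a=0, c=M3/2=-165/28, d=(M4−M3)/(6·1)=55/28, b=Δ3−h3·(2M3+M4)/6=13/14
t_q=5/2 → seg 1, τ=1/2; S=4+-13/7·τ+-225/56·τ²+179/112·τ³=2031/896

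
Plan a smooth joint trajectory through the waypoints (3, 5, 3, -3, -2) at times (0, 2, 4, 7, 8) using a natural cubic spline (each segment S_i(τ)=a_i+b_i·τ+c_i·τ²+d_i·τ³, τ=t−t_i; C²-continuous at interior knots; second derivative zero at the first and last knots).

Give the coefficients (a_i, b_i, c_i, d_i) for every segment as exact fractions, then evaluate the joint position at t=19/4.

  seg 0: a=3 b=94/67 c=0 d=-27/268
  seg 1: a=5 b=13/67 c=-81/134 d=1/268
  seg 2: a=3 b=-146/67 c=-39/67 d=43/201
  seg 3: a=-3 b=7/67 c=90/67 d=-30/67
S(19/4) = 4839/4288

Δ: Δ0=1, Δ1=-1, Δ2=-2, Δ3=1
row 1: diag=8, rhs=-12; c'=1/4, d'=-3/2
row 2: denom=10−2·1/4=19/2; d'=(-6−2·-3/2)/(19/2)=-6/19
row 3: denom=8−3·6/19=134/19; d'=(18−3·-6/19)/(134/19)=180/67
back: M3=180/67
back: M2=-6/19−6/19·180/67=-78/67
back: M1=-3/2−1/4·-78/67=-81/67
M: M0=0, M1=-81/67, M2=-78/67, M3=180/67, M4=0
seg 0: a=3, c=M0/2=0, d=(M1−M0)/(6·2)=-27/268, b=Δ0−h0·(2M0+M1)/6=94/67
seg 1: a=5, c=M1/2=-81/134, d=(M2−M1)/(6·2)=1/268, b=Δ1−h1·(2M1+M2)/6=13/67
seg 2: a=3, c=M2/2=-39/67, d=(M3−M2)/(6·3)=43/201, b=Δ2−h2·(2M2+M3)/6=-146/67
seg 3: a=-3, c=M3/2=90/67, d=(M4−M3)/(6·1)=-30/67, b=Δ3−h3·(2M3+M4)/6=7/67
t_q=19/4 → seg 2, τ=3/4; S=3+-146/67·τ+-39/67·τ²+43/201·τ³=4839/4288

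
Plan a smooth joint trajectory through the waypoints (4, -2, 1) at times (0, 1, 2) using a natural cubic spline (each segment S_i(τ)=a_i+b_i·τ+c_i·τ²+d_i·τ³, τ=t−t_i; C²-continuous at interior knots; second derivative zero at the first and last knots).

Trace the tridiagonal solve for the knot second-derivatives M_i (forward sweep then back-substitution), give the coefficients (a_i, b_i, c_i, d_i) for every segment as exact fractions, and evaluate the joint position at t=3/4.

  seg 0: a=4 b=-33/4 c=0 d=9/4
  seg 1: a=-2 b=-3/2 c=27/4 d=-9/4
S(3/4) = -317/256

Δ: Δ0=-6, Δ1=3
row 1: diag=4, rhs=54; c'=1/4, d'=27/2
back: M1=27/2
M: M0=0, M1=27/2, M2=0
seg 0: a=4, c=M0/2=0, d=(M1−M0)/(6·1)=9/4, b=Δ0−h0·(2M0+M1)/6=-33/4
seg 1: a=-2, c=M1/2=27/4, d=(M2−M1)/(6·1)=-9/4, b=Δ1−h1·(2M1+M2)/6=-3/2
t_q=3/4 → seg 0, τ=3/4; S=4+-33/4·τ+0·τ²+9/4·τ³=-317/256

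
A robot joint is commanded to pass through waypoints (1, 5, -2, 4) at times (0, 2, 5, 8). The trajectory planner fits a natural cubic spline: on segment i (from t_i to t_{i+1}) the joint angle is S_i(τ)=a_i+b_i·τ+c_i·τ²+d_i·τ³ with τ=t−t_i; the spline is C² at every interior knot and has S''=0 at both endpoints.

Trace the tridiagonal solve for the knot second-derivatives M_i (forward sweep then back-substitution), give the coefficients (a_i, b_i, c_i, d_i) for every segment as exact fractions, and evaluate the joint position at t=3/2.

Δ: Δ0=2, Δ1=-7/3, Δ2=2
row 1: diag=10, rhs=-26; c'=3/10, d'=-13/5
row 2: denom=12−3·3/10=111/10; d'=(26−3·-13/5)/(111/10)=338/111
back: M2=338/111
back: M1=-13/5−3/10·338/111=-130/37
M: M0=0, M1=-130/37, M2=338/111, M3=0
seg 0: a=1, c=M0/2=0, d=(M1−M0)/(6·2)=-65/222, b=Δ0−h0·(2M0+M1)/6=352/111
seg 1: a=5, c=M1/2=-65/37, d=(M2−M1)/(6·3)=364/999, b=Δ1−h1·(2M1+M2)/6=-38/111
seg 2: a=-2, c=M2/2=169/111, d=(M3−M2)/(6·3)=-169/999, b=Δ2−h2·(2M2+M3)/6=-116/111
t_q=3/2 → seg 0, τ=3/2; S=1+352/111·τ+0·τ²+-65/222·τ³=2823/592

  seg 0: a=1 b=352/111 c=0 d=-65/222
  seg 1: a=5 b=-38/111 c=-65/37 d=364/999
  seg 2: a=-2 b=-116/111 c=169/111 d=-169/999
S(3/2) = 2823/592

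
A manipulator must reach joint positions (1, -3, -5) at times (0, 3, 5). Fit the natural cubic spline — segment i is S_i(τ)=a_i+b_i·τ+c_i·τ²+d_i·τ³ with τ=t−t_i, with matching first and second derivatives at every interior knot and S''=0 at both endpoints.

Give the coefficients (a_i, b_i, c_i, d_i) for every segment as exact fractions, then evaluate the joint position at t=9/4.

Δ: Δ0=-4/3, Δ1=-1
row 1: diag=10, rhs=2; c'=1/5, d'=1/5
back: M1=1/5
M: M0=0, M1=1/5, M2=0
seg 0: a=1, c=M0/2=0, d=(M1−M0)/(6·3)=1/90, b=Δ0−h0·(2M0+M1)/6=-43/30
seg 1: a=-3, c=M1/2=1/10, d=(M2−M1)/(6·2)=-1/60, b=Δ1−h1·(2M1+M2)/6=-17/15
t_q=9/4 → seg 0, τ=9/4; S=1+-43/30·τ+0·τ²+1/90·τ³=-1343/640

  seg 0: a=1 b=-43/30 c=0 d=1/90
  seg 1: a=-3 b=-17/15 c=1/10 d=-1/60
S(9/4) = -1343/640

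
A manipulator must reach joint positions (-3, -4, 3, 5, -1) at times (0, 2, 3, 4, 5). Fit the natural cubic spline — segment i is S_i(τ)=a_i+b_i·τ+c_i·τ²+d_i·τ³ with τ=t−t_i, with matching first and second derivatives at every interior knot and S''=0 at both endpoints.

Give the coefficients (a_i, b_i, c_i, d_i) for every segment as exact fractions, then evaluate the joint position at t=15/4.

Δ: Δ0=-1/2, Δ1=7, Δ2=2, Δ3=-6
row 1: diag=6, rhs=45; c'=1/6, d'=15/2
row 2: denom=4−1·1/6=23/6; d'=(-30−1·15/2)/(23/6)=-225/23
row 3: denom=4−1·6/23=86/23; d'=(-48−1·-225/23)/(86/23)=-879/86
back: M3=-879/86
back: M2=-225/23−6/23·-879/86=-306/43
back: M1=15/2−1/6·-306/43=747/86
M: M0=0, M1=747/86, M2=-306/43, M3=-879/86, M4=0
seg 0: a=-3, c=M0/2=0, d=(M1−M0)/(6·2)=249/344, b=Δ0−h0·(2M0+M1)/6=-146/43
seg 1: a=-4, c=M1/2=747/172, d=(M2−M1)/(6·1)=-453/172, b=Δ1−h1·(2M1+M2)/6=455/86
seg 2: a=3, c=M2/2=-153/43, d=(M3−M2)/(6·1)=-89/172, b=Δ2−h2·(2M2+M3)/6=1045/172
seg 3: a=5, c=M3/2=-879/172, d=(M4−M3)/(6·1)=293/172, b=Δ3−h3·(2M3+M4)/6=-223/86
t_q=15/4 → seg 2, τ=3/4; S=3+1045/172·τ+-153/43·τ²+-89/172·τ³=58749/11008

  seg 0: a=-3 b=-146/43 c=0 d=249/344
  seg 1: a=-4 b=455/86 c=747/172 d=-453/172
  seg 2: a=3 b=1045/172 c=-153/43 d=-89/172
  seg 3: a=5 b=-223/86 c=-879/172 d=293/172
S(15/4) = 58749/11008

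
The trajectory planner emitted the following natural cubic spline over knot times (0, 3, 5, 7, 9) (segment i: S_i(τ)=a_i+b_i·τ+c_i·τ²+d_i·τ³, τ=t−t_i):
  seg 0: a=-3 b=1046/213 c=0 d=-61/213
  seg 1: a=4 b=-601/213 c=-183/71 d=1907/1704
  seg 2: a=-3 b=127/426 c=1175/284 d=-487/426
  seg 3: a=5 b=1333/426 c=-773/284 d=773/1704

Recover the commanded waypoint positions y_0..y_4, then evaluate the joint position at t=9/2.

y_0 = S_0(0) = a_0 = -3
y_1 = S_1(0) = a_1 = 4
y_2 = S_2(0) = a_2 = -3
y_3 = S_3(0) = a_3 = 5
y_4 = S_3(2) = 4
t_q=9/2 is in segment 1 (τ=3/2); S_1(τ)=-10245/4544

y_0=-3 y_1=4 y_2=-3 y_3=5 y_4=4
S(9/2) = -10245/4544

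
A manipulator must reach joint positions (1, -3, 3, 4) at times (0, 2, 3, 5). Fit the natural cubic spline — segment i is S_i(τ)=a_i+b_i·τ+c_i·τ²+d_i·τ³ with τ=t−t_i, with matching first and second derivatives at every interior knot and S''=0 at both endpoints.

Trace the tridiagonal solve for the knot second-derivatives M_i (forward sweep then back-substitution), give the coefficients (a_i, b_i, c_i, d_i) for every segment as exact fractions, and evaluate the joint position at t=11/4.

Δ: Δ0=-2, Δ1=6, Δ2=1/2
row 1: diag=6, rhs=48; c'=1/6, d'=8
row 2: denom=6−1·1/6=35/6; d'=(-33−1·8)/(35/6)=-246/35
back: M2=-246/35
back: M1=8−1/6·-246/35=321/35
M: M0=0, M1=321/35, M2=-246/35, M3=0
seg 0: a=1, c=M0/2=0, d=(M1−M0)/(6·2)=107/140, b=Δ0−h0·(2M0+M1)/6=-177/35
seg 1: a=-3, c=M1/2=321/70, d=(M2−M1)/(6·1)=-27/10, b=Δ1−h1·(2M1+M2)/6=144/35
seg 2: a=3, c=M2/2=-123/35, d=(M3−M2)/(6·2)=41/70, b=Δ2−h2·(2M2+M3)/6=363/70
t_q=11/4 → seg 1, τ=3/4; S=-3+144/35·τ+321/70·τ²+-27/10·τ³=6837/4480

  seg 0: a=1 b=-177/35 c=0 d=107/140
  seg 1: a=-3 b=144/35 c=321/70 d=-27/10
  seg 2: a=3 b=363/70 c=-123/35 d=41/70
S(11/4) = 6837/4480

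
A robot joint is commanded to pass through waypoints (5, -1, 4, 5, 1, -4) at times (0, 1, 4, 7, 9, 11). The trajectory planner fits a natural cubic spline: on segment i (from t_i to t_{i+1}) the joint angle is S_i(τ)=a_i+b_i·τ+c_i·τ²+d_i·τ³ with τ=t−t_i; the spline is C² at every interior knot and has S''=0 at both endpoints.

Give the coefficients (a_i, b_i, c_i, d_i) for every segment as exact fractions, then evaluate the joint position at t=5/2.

  seg 0: a=5 b=-14267/2012 c=0 d=2195/2012
  seg 1: a=-1 b=-3841/1006 c=6585/2012 d=-26159/54324
  seg 2: a=4 b=5669/2012 c=-1601/1509 d=4217/54324
  seg 3: a=5 b=-1461/1006 c=-729/2012 d=89/2012
  seg 4: a=1 b=-2385/1006 c=-195/2012 d=65/4024
S(5/2) = -15909/16096

Δ: Δ0=-6, Δ1=5/3, Δ2=1/3, Δ3=-2, Δ4=-5/2
row 1: diag=8, rhs=46; c'=3/8, d'=23/4
row 2: denom=12−3·3/8=87/8; d'=(-8−3·23/4)/(87/8)=-202/87
row 3: denom=10−3·8/29=266/29; d'=(-14−3·-202/87)/(266/29)=-102/133
row 4: denom=8−2·29/133=1006/133; d'=(-3−2·-102/133)/(1006/133)=-195/1006
back: M4=-195/1006
back: M3=-102/133−29/133·-195/1006=-729/1006
back: M2=-202/87−8/29·-729/1006=-3202/1509
back: M1=23/4−3/8·-3202/1509=6585/1006
M: M0=0, M1=6585/1006, M2=-3202/1509, M3=-729/1006, M4=-195/1006, M5=0
seg 0: a=5, c=M0/2=0, d=(M1−M0)/(6·1)=2195/2012, b=Δ0−h0·(2M0+M1)/6=-14267/2012
seg 1: a=-1, c=M1/2=6585/2012, d=(M2−M1)/(6·3)=-26159/54324, b=Δ1−h1·(2M1+M2)/6=-3841/1006
seg 2: a=4, c=M2/2=-1601/1509, d=(M3−M2)/(6·3)=4217/54324, b=Δ2−h2·(2M2+M3)/6=5669/2012
seg 3: a=5, c=M3/2=-729/2012, d=(M4−M3)/(6·2)=89/2012, b=Δ3−h3·(2M3+M4)/6=-1461/1006
seg 4: a=1, c=M4/2=-195/2012, d=(M5−M4)/(6·2)=65/4024, b=Δ4−h4·(2M4+M5)/6=-2385/1006
t_q=5/2 → seg 1, τ=3/2; S=-1+-3841/1006·τ+6585/2012·τ²+-26159/54324·τ³=-15909/16096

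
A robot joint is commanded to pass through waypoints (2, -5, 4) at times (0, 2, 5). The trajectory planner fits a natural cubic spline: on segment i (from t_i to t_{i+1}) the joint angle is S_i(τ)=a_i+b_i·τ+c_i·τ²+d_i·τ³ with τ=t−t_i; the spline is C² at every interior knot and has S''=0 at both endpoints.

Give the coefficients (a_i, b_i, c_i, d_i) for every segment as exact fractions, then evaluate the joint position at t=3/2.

Δ: Δ0=-7/2, Δ1=3
row 1: diag=10, rhs=39; c'=3/10, d'=39/10
back: M1=39/10
M: M0=0, M1=39/10, M2=0
seg 0: a=2, c=M0/2=0, d=(M1−M0)/(6·2)=13/40, b=Δ0−h0·(2M0+M1)/6=-24/5
seg 1: a=-5, c=M1/2=39/20, d=(M2−M1)/(6·3)=-13/60, b=Δ1−h1·(2M1+M2)/6=-9/10
t_q=3/2 → seg 0, τ=3/2; S=2+-24/5·τ+0·τ²+13/40·τ³=-1313/320

  seg 0: a=2 b=-24/5 c=0 d=13/40
  seg 1: a=-5 b=-9/10 c=39/20 d=-13/60
S(3/2) = -1313/320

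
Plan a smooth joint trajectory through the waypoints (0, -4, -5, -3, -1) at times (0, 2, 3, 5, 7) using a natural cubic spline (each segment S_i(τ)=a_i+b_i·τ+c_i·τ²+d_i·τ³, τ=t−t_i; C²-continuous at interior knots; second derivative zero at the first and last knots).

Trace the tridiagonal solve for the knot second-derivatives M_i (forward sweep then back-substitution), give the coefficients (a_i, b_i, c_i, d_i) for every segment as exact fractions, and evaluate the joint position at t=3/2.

  seg 0: a=0 b=-71/32 c=0 d=7/128
  seg 1: a=-4 b=-25/16 c=21/64 d=15/64
  seg 2: a=-5 b=-13/64 c=33/32 d=-55/256
  seg 3: a=-3 b=43/32 c=-33/128 d=11/256
S(3/2) = -3219/1024

Δ: Δ0=-2, Δ1=-1, Δ2=1, Δ3=1
row 1: diag=6, rhs=6; c'=1/6, d'=1
row 2: denom=6−1·1/6=35/6; d'=(12−1·1)/(35/6)=66/35
row 3: denom=8−2·12/35=256/35; d'=(0−2·66/35)/(256/35)=-33/64
back: M3=-33/64
back: M2=66/35−12/35·-33/64=33/16
back: M1=1−1/6·33/16=21/32
M: M0=0, M1=21/32, M2=33/16, M3=-33/64, M4=0
seg 0: a=0, c=M0/2=0, d=(M1−M0)/(6·2)=7/128, b=Δ0−h0·(2M0+M1)/6=-71/32
seg 1: a=-4, c=M1/2=21/64, d=(M2−M1)/(6·1)=15/64, b=Δ1−h1·(2M1+M2)/6=-25/16
seg 2: a=-5, c=M2/2=33/32, d=(M3−M2)/(6·2)=-55/256, b=Δ2−h2·(2M2+M3)/6=-13/64
seg 3: a=-3, c=M3/2=-33/128, d=(M4−M3)/(6·2)=11/256, b=Δ3−h3·(2M3+M4)/6=43/32
t_q=3/2 → seg 0, τ=3/2; S=0+-71/32·τ+0·τ²+7/128·τ³=-3219/1024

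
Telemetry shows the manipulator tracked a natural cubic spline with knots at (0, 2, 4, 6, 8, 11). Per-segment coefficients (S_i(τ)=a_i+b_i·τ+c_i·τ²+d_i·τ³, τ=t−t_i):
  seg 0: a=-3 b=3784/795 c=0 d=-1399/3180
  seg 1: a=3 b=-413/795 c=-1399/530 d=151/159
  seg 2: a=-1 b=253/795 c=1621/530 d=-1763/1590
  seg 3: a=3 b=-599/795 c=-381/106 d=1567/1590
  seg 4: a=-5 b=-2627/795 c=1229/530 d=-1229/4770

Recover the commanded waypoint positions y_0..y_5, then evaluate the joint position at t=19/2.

y_0 = S_0(0) = a_0 = -3
y_1 = S_1(0) = a_1 = 3
y_2 = S_2(0) = a_2 = -1
y_3 = S_3(0) = a_3 = 3
y_4 = S_4(0) = a_4 = -5
y_5 = S_4(3) = -1
t_q=19/2 is in segment 4 (τ=3/2); S_4(τ)=-23781/4240

y_0=-3 y_1=3 y_2=-1 y_3=3 y_4=-5 y_5=-1
S(19/2) = -23781/4240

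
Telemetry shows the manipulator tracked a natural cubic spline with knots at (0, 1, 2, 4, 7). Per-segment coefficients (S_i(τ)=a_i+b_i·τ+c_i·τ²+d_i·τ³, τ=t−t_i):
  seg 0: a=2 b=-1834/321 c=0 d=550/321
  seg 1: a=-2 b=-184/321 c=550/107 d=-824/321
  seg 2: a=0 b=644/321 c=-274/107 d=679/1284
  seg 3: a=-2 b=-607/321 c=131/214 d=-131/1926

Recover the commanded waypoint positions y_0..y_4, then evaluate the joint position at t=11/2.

y_0 = S_0(0) = a_0 = 2
y_1 = S_1(0) = a_1 = -2
y_2 = S_2(0) = a_2 = 0
y_3 = S_3(0) = a_3 = -2
y_4 = S_3(3) = -4
t_q=11/2 is in segment 3 (τ=3/2); S_3(τ)=-6315/1712

y_0=2 y_1=-2 y_2=0 y_3=-2 y_4=-4
S(11/2) = -6315/1712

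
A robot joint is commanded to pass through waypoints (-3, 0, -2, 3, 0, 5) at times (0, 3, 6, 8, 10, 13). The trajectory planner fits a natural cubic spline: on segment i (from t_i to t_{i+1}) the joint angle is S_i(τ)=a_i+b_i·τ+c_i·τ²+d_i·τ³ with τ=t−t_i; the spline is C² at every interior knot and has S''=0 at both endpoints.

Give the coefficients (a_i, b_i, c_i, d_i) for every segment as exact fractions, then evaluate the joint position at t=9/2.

  seg 0: a=-3 b=1213/663 c=0 d=-550/5967
  seg 1: a=0 b=-437/663 c=-550/663 d=1645/5967
  seg 2: a=-2 b=1198/663 c=365/221 d=-3461/5304
  seg 3: a=3 b=773/1326 c=-2001/884 d=3241/5304
  seg 4: a=0 b=-755/663 c=310/221 d=-310/1989
S(9/2) = -3403/1768

Δ: Δ0=1, Δ1=-2/3, Δ2=5/2, Δ3=-3/2, Δ4=5/3
row 1: diag=12, rhs=-10; c'=1/4, d'=-5/6
row 2: denom=10−3·1/4=37/4; d'=(19−3·-5/6)/(37/4)=86/37
row 3: denom=8−2·8/37=280/37; d'=(-24−2·86/37)/(280/37)=-53/14
row 4: denom=10−2·37/140=663/70; d'=(19−2·-53/14)/(663/70)=620/221
back: M4=620/221
back: M3=-53/14−37/140·620/221=-2001/442
back: M2=86/37−8/37·-2001/442=730/221
back: M1=-5/6−1/4·730/221=-1100/663
M: M0=0, M1=-1100/663, M2=730/221, M3=-2001/442, M4=620/221, M5=0
seg 0: a=-3, c=M0/2=0, d=(M1−M0)/(6·3)=-550/5967, b=Δ0−h0·(2M0+M1)/6=1213/663
seg 1: a=0, c=M1/2=-550/663, d=(M2−M1)/(6·3)=1645/5967, b=Δ1−h1·(2M1+M2)/6=-437/663
seg 2: a=-2, c=M2/2=365/221, d=(M3−M2)/(6·2)=-3461/5304, b=Δ2−h2·(2M2+M3)/6=1198/663
seg 3: a=3, c=M3/2=-2001/884, d=(M4−M3)/(6·2)=3241/5304, b=Δ3−h3·(2M3+M4)/6=773/1326
seg 4: a=0, c=M4/2=310/221, d=(M5−M4)/(6·3)=-310/1989, b=Δ4−h4·(2M4+M5)/6=-755/663
t_q=9/2 → seg 1, τ=3/2; S=0+-437/663·τ+-550/663·τ²+1645/5967·τ³=-3403/1768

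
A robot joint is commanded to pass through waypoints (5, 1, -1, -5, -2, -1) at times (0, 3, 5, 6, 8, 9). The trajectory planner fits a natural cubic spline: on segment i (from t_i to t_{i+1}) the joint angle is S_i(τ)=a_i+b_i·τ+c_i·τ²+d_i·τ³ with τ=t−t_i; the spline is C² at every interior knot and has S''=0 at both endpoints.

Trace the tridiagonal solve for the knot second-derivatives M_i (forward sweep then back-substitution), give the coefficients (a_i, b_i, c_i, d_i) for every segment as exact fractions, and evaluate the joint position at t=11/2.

Δ: Δ0=-4/3, Δ1=-1, Δ2=-4, Δ3=3/2, Δ4=1
row 1: diag=10, rhs=2; c'=1/5, d'=1/5
row 2: denom=6−2·1/5=28/5; d'=(-18−2·1/5)/(28/5)=-23/7
row 3: denom=6−1·5/28=163/28; d'=(33−1·-23/7)/(163/28)=1016/163
row 4: denom=6−2·56/163=866/163; d'=(-3−2·1016/163)/(866/163)=-2521/866
back: M4=-2521/866
back: M3=1016/163−56/163·-2521/866=3132/433
back: M2=-23/7−5/28·3132/433=-1982/433
back: M1=1/5−1/5·-1982/433=483/433
M: M0=0, M1=483/433, M2=-1982/433, M3=3132/433, M4=-2521/866, M5=0
seg 0: a=5, c=M0/2=0, d=(M1−M0)/(6·3)=161/2598, b=Δ0−h0·(2M0+M1)/6=-4913/2598
seg 1: a=1, c=M1/2=483/866, d=(M2−M1)/(6·2)=-2465/5196, b=Δ1−h1·(2M1+M2)/6=-283/1299
seg 2: a=-1, c=M2/2=-991/433, d=(M3−M2)/(6·1)=2557/1299, b=Δ2−h2·(2M2+M3)/6=-4780/1299
seg 3: a=-5, c=M3/2=1566/433, d=(M4−M3)/(6·2)=-8785/10392, b=Δ3−h3·(2M3+M4)/6=-3055/1299
seg 4: a=-2, c=M4/2=-2521/1732, d=(M5−M4)/(6·1)=2521/5196, b=Δ4−h4·(2M4+M5)/6=5119/2598
t_q=11/2 → seg 2, τ=1/2; S=-1+-4780/1299·τ+-991/433·τ²+2557/1299·τ³=-10967/3464

  seg 0: a=5 b=-4913/2598 c=0 d=161/2598
  seg 1: a=1 b=-283/1299 c=483/866 d=-2465/5196
  seg 2: a=-1 b=-4780/1299 c=-991/433 d=2557/1299
  seg 3: a=-5 b=-3055/1299 c=1566/433 d=-8785/10392
  seg 4: a=-2 b=5119/2598 c=-2521/1732 d=2521/5196
S(11/2) = -10967/3464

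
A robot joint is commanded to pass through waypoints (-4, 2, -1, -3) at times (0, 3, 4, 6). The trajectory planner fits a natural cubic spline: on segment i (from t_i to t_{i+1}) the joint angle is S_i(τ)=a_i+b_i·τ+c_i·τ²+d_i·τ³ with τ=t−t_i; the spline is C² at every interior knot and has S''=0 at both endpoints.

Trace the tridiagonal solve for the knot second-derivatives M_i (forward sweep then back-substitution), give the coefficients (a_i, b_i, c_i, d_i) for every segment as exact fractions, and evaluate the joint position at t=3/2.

Δ: Δ0=2, Δ1=-3, Δ2=-1
row 1: diag=8, rhs=-30; c'=1/8, d'=-15/4
row 2: denom=6−1·1/8=47/8; d'=(12−1·-15/4)/(47/8)=126/47
back: M2=126/47
back: M1=-15/4−1/8·126/47=-192/47
M: M0=0, M1=-192/47, M2=126/47, M3=0
seg 0: a=-4, c=M0/2=0, d=(M1−M0)/(6·3)=-32/141, b=Δ0−h0·(2M0+M1)/6=190/47
seg 1: a=2, c=M1/2=-96/47, d=(M2−M1)/(6·1)=53/47, b=Δ1−h1·(2M1+M2)/6=-98/47
seg 2: a=-1, c=M2/2=63/47, d=(M3−M2)/(6·2)=-21/94, b=Δ2−h2·(2M2+M3)/6=-131/47
t_q=3/2 → seg 0, τ=3/2; S=-4+190/47·τ+0·τ²+-32/141·τ³=61/47

  seg 0: a=-4 b=190/47 c=0 d=-32/141
  seg 1: a=2 b=-98/47 c=-96/47 d=53/47
  seg 2: a=-1 b=-131/47 c=63/47 d=-21/94
S(3/2) = 61/47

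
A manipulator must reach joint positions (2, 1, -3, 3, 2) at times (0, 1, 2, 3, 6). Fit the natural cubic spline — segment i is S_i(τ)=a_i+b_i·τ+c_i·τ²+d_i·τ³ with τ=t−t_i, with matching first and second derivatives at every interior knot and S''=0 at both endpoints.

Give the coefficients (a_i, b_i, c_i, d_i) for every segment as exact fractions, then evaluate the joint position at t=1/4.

Δ: Δ0=-1, Δ1=-4, Δ2=6, Δ3=-1/3
row 1: diag=4, rhs=-18; c'=1/4, d'=-9/2
row 2: denom=4−1·1/4=15/4; d'=(60−1·-9/2)/(15/4)=86/5
row 3: denom=8−1·4/15=116/15; d'=(-38−1·86/5)/(116/15)=-207/29
back: M3=-207/29
back: M2=86/5−4/15·-207/29=554/29
back: M1=-9/2−1/4·554/29=-269/29
M: M0=0, M1=-269/29, M2=554/29, M3=-207/29, M4=0
seg 0: a=2, c=M0/2=0, d=(M1−M0)/(6·1)=-269/174, b=Δ0−h0·(2M0+M1)/6=95/174
seg 1: a=1, c=M1/2=-269/58, d=(M2−M1)/(6·1)=823/174, b=Δ1−h1·(2M1+M2)/6=-356/87
seg 2: a=-3, c=M2/2=277/29, d=(M3−M2)/(6·1)=-761/174, b=Δ2−h2·(2M2+M3)/6=143/174
seg 3: a=3, c=M3/2=-207/58, d=(M4−M3)/(6·3)=23/58, b=Δ3−h3·(2M3+M4)/6=592/87
t_q=1/4 → seg 0, τ=1/4; S=2+95/174·τ+0·τ²+-269/174·τ³=7841/3712

  seg 0: a=2 b=95/174 c=0 d=-269/174
  seg 1: a=1 b=-356/87 c=-269/58 d=823/174
  seg 2: a=-3 b=143/174 c=277/29 d=-761/174
  seg 3: a=3 b=592/87 c=-207/58 d=23/58
S(1/4) = 7841/3712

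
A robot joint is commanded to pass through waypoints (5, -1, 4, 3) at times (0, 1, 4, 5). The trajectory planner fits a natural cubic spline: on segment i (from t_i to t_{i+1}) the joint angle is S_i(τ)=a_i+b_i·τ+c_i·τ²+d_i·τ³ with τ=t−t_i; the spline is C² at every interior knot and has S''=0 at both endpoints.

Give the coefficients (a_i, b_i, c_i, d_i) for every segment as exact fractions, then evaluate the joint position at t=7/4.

  seg 0: a=5 b=-1198/165 c=0 d=208/165
  seg 1: a=-1 b=-574/165 c=208/55 d=-31/45
  seg 2: a=4 b=101/165 c=-133/55 d=133/165
S(7/4) = -6239/3520

Δ: Δ0=-6, Δ1=5/3, Δ2=-1
row 1: diag=8, rhs=46; c'=3/8, d'=23/4
row 2: denom=8−3·3/8=55/8; d'=(-16−3·23/4)/(55/8)=-266/55
back: M2=-266/55
back: M1=23/4−3/8·-266/55=416/55
M: M0=0, M1=416/55, M2=-266/55, M3=0
seg 0: a=5, c=M0/2=0, d=(M1−M0)/(6·1)=208/165, b=Δ0−h0·(2M0+M1)/6=-1198/165
seg 1: a=-1, c=M1/2=208/55, d=(M2−M1)/(6·3)=-31/45, b=Δ1−h1·(2M1+M2)/6=-574/165
seg 2: a=4, c=M2/2=-133/55, d=(M3−M2)/(6·1)=133/165, b=Δ2−h2·(2M2+M3)/6=101/165
t_q=7/4 → seg 1, τ=3/4; S=-1+-574/165·τ+208/55·τ²+-31/45·τ³=-6239/3520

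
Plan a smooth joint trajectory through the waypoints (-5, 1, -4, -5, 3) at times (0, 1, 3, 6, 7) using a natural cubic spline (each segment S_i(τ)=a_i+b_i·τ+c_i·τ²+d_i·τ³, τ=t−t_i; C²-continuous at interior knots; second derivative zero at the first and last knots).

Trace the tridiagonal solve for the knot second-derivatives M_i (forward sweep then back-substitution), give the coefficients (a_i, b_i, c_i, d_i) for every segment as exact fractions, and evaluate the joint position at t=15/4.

Δ: Δ0=6, Δ1=-5/2, Δ2=-1/3, Δ3=8
row 1: diag=6, rhs=-51; c'=1/3, d'=-17/2
row 2: denom=10−2·1/3=28/3; d'=(13−2·-17/2)/(28/3)=45/14
row 3: denom=8−3·9/28=197/28; d'=(50−3·45/14)/(197/28)=1130/197
back: M3=1130/197
back: M2=45/14−9/28·1130/197=270/197
back: M1=-17/2−1/3·270/197=-3529/394
M: M0=0, M1=-3529/394, M2=270/197, M3=1130/197, M4=0
seg 0: a=-5, c=M0/2=0, d=(M1−M0)/(6·1)=-3529/2364, b=Δ0−h0·(2M0+M1)/6=17713/2364
seg 1: a=1, c=M1/2=-3529/788, d=(M2−M1)/(6·2)=4069/4728, b=Δ1−h1·(2M1+M2)/6=3563/1182
seg 2: a=-4, c=M2/2=135/197, d=(M3−M2)/(6·3)=430/1773, b=Δ2−h2·(2M2+M3)/6=-2702/591
seg 3: a=-5, c=M3/2=565/197, d=(M4−M3)/(6·1)=-565/591, b=Δ3−h3·(2M3+M4)/6=3598/591
t_q=15/4 → seg 2, τ=3/4; S=-4+-2702/591·τ+135/197·τ²+430/1773·τ³=-43757/6304

  seg 0: a=-5 b=17713/2364 c=0 d=-3529/2364
  seg 1: a=1 b=3563/1182 c=-3529/788 d=4069/4728
  seg 2: a=-4 b=-2702/591 c=135/197 d=430/1773
  seg 3: a=-5 b=3598/591 c=565/197 d=-565/591
S(15/4) = -43757/6304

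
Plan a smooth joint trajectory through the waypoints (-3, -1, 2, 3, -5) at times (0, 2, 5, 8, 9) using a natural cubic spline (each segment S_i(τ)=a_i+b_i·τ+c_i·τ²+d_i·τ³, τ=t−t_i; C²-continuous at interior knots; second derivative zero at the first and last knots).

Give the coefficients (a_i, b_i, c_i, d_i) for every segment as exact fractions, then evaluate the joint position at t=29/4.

  seg 0: a=-3 b=458/399 c=0 d=-59/1596
  seg 1: a=-1 b=281/399 c=-59/266 d=767/7182
  seg 2: a=2 b=1801/798 c=295/399 d=-3305/7182
  seg 3: a=3 b=-2287/399 c=-905/266 d=905/798
S(29/4) = 4999/896

Δ: Δ0=1, Δ1=1, Δ2=1/3, Δ3=-8
row 1: diag=10, rhs=0; c'=3/10, d'=0
row 2: denom=12−3·3/10=111/10; d'=(-4−3·0)/(111/10)=-40/111
row 3: denom=8−3·10/37=266/37; d'=(-50−3·-40/111)/(266/37)=-905/133
back: M3=-905/133
back: M2=-40/111−10/37·-905/133=590/399
back: M1=0−3/10·590/399=-59/133
M: M0=0, M1=-59/133, M2=590/399, M3=-905/133, M4=0
seg 0: a=-3, c=M0/2=0, d=(M1−M0)/(6·2)=-59/1596, b=Δ0−h0·(2M0+M1)/6=458/399
seg 1: a=-1, c=M1/2=-59/266, d=(M2−M1)/(6·3)=767/7182, b=Δ1−h1·(2M1+M2)/6=281/399
seg 2: a=2, c=M2/2=295/399, d=(M3−M2)/(6·3)=-3305/7182, b=Δ2−h2·(2M2+M3)/6=1801/798
seg 3: a=3, c=M3/2=-905/266, d=(M4−M3)/(6·1)=905/798, b=Δ3−h3·(2M3+M4)/6=-2287/399
t_q=29/4 → seg 2, τ=9/4; S=2+1801/798·τ+295/399·τ²+-3305/7182·τ³=4999/896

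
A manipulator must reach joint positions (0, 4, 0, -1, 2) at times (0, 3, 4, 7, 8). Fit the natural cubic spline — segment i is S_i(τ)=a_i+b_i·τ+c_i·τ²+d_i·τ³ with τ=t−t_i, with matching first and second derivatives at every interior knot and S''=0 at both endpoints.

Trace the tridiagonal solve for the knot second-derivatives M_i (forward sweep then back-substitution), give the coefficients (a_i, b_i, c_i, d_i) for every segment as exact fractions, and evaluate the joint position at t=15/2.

Δ: Δ0=4/3, Δ1=-4, Δ2=-1/3, Δ3=3
row 1: diag=8, rhs=-32; c'=1/8, d'=-4
row 2: denom=8−1·1/8=63/8; d'=(22−1·-4)/(63/8)=208/63
row 3: denom=8−3·8/21=48/7; d'=(20−3·208/63)/(48/7)=53/36
back: M3=53/36
back: M2=208/63−8/21·53/36=74/27
back: M1=-4−1/8·74/27=-469/108
M: M0=0, M1=-469/108, M2=74/27, M3=53/36, M4=0
seg 0: a=0, c=M0/2=0, d=(M1−M0)/(6·3)=-469/1944, b=Δ0−h0·(2M0+M1)/6=757/216
seg 1: a=4, c=M1/2=-469/216, d=(M2−M1)/(6·1)=85/72, b=Δ1−h1·(2M1+M2)/6=-325/108
seg 2: a=0, c=M2/2=37/27, d=(M3−M2)/(6·3)=-137/1944, b=Δ2−h2·(2M2+M3)/6=-823/216
seg 3: a=-1, c=M3/2=53/72, d=(M4−M3)/(6·1)=-53/216, b=Δ3−h3·(2M3+M4)/6=271/108
t_q=15/2 → seg 3, τ=1/2; S=-1+271/108·τ+53/72·τ²+-53/216·τ³=235/576

  seg 0: a=0 b=757/216 c=0 d=-469/1944
  seg 1: a=4 b=-325/108 c=-469/216 d=85/72
  seg 2: a=0 b=-823/216 c=37/27 d=-137/1944
  seg 3: a=-1 b=271/108 c=53/72 d=-53/216
S(15/2) = 235/576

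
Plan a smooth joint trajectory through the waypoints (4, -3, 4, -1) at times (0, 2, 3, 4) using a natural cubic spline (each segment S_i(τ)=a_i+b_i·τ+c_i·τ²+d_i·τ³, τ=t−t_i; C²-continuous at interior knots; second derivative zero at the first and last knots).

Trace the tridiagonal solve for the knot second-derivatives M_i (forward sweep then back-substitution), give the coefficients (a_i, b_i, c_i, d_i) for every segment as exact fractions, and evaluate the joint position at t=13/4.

Δ: Δ0=-7/2, Δ1=7, Δ2=-5
row 1: diag=6, rhs=63; c'=1/6, d'=21/2
row 2: denom=4−1·1/6=23/6; d'=(-72−1·21/2)/(23/6)=-495/23
back: M2=-495/23
back: M1=21/2−1/6·-495/23=324/23
M: M0=0, M1=324/23, M2=-495/23, M3=0
seg 0: a=4, c=M0/2=0, d=(M1−M0)/(6·2)=27/23, b=Δ0−h0·(2M0+M1)/6=-377/46
seg 1: a=-3, c=M1/2=162/23, d=(M2−M1)/(6·1)=-273/46, b=Δ1−h1·(2M1+M2)/6=271/46
seg 2: a=4, c=M2/2=-495/46, d=(M3−M2)/(6·1)=165/46, b=Δ2−h2·(2M2+M3)/6=50/23
t_q=13/4 → seg 2, τ=1/4; S=4+50/23·τ+-495/46·τ²+165/46·τ³=11561/2944

  seg 0: a=4 b=-377/46 c=0 d=27/23
  seg 1: a=-3 b=271/46 c=162/23 d=-273/46
  seg 2: a=4 b=50/23 c=-495/46 d=165/46
S(13/4) = 11561/2944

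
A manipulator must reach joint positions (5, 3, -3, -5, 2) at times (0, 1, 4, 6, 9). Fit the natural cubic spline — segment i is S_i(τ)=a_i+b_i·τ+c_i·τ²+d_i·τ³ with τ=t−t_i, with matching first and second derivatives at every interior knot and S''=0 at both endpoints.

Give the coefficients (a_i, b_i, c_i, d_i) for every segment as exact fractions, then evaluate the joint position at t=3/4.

Δ: Δ0=-2, Δ1=-2, Δ2=-1, Δ3=7/3
row 1: diag=8, rhs=0; c'=3/8, d'=0
row 2: denom=10−3·3/8=71/8; d'=(6−3·0)/(71/8)=48/71
row 3: denom=10−2·16/71=678/71; d'=(20−2·48/71)/(678/71)=662/339
back: M3=662/339
back: M2=48/71−16/71·662/339=80/339
back: M1=0−3/8·80/339=-10/113
M: M0=0, M1=-10/113, M2=80/339, M3=662/339, M4=0
seg 0: a=5, c=M0/2=0, d=(M1−M0)/(6·1)=-5/339, b=Δ0−h0·(2M0+M1)/6=-673/339
seg 1: a=3, c=M1/2=-5/113, d=(M2−M1)/(6·3)=55/3051, b=Δ1−h1·(2M1+M2)/6=-688/339
seg 2: a=-3, c=M2/2=40/339, d=(M3−M2)/(6·2)=97/678, b=Δ2−h2·(2M2+M3)/6=-613/339
seg 3: a=-5, c=M3/2=331/339, d=(M4−M3)/(6·3)=-331/3051, b=Δ3−h3·(2M3+M4)/6=43/113
t_q=3/4 → seg 0, τ=3/4; S=5+-673/339·τ+0·τ²+-5/339·τ³=25347/7232

  seg 0: a=5 b=-673/339 c=0 d=-5/339
  seg 1: a=3 b=-688/339 c=-5/113 d=55/3051
  seg 2: a=-3 b=-613/339 c=40/339 d=97/678
  seg 3: a=-5 b=43/113 c=331/339 d=-331/3051
S(3/4) = 25347/7232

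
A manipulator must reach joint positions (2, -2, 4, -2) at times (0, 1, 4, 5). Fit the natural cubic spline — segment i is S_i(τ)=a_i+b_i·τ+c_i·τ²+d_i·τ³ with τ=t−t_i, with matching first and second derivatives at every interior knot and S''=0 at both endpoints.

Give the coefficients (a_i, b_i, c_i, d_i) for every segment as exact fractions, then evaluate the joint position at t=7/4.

Δ: Δ0=-4, Δ1=2, Δ2=-6
row 1: diag=8, rhs=36; c'=3/8, d'=9/2
row 2: denom=8−3·3/8=55/8; d'=(-48−3·9/2)/(55/8)=-492/55
back: M2=-492/55
back: M1=9/2−3/8·-492/55=432/55
M: M0=0, M1=432/55, M2=-492/55, M3=0
seg 0: a=2, c=M0/2=0, d=(M1−M0)/(6·1)=72/55, b=Δ0−h0·(2M0+M1)/6=-292/55
seg 1: a=-2, c=M1/2=216/55, d=(M2−M1)/(6·3)=-14/15, b=Δ1−h1·(2M1+M2)/6=-76/55
seg 2: a=4, c=M2/2=-246/55, d=(M3−M2)/(6·1)=82/55, b=Δ2−h2·(2M2+M3)/6=-166/55
t_q=7/4 → seg 1, τ=3/4; S=-2+-76/55·τ+216/55·τ²+-14/15·τ³=-2149/1760

  seg 0: a=2 b=-292/55 c=0 d=72/55
  seg 1: a=-2 b=-76/55 c=216/55 d=-14/15
  seg 2: a=4 b=-166/55 c=-246/55 d=82/55
S(7/4) = -2149/1760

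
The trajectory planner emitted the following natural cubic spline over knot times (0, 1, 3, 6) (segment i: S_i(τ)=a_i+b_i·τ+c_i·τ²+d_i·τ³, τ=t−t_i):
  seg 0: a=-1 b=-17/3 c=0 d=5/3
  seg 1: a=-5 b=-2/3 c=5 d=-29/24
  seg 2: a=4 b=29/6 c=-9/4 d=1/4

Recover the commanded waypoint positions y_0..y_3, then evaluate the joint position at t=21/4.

y_0 = S_0(0) = a_0 = -1
y_1 = S_1(0) = a_1 = -5
y_2 = S_2(0) = a_2 = 4
y_3 = S_2(3) = 5
t_q=21/4 is in segment 2 (τ=9/4); S_2(τ)=1621/256

y_0=-1 y_1=-5 y_2=4 y_3=5
S(21/4) = 1621/256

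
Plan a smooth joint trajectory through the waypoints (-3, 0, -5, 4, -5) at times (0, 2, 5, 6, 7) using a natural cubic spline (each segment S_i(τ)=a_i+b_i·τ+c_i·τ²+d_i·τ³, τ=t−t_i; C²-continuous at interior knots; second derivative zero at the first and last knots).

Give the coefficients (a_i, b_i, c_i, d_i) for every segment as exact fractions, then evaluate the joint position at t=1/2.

  seg 0: a=-3 b=1457/411 c=0 d=-1681/3288
  seg 1: a=0 b=-2129/822 c=-1681/548 d=5549/4932
  seg 2: a=-5 b=15425/1644 c=967/137 d=-12233/1644
  seg 3: a=4 b=967/822 c=-8365/548 d=8365/1644
S(1/2) = -11323/8768

Δ: Δ0=3/2, Δ1=-5/3, Δ2=9, Δ3=-9
row 1: diag=10, rhs=-19; c'=3/10, d'=-19/10
row 2: denom=8−3·3/10=71/10; d'=(64−3·-19/10)/(71/10)=697/71
row 3: denom=4−1·10/71=274/71; d'=(-108−1·697/71)/(274/71)=-8365/274
back: M3=-8365/274
back: M2=697/71−10/71·-8365/274=1934/137
back: M1=-19/10−3/10·1934/137=-1681/274
M: M0=0, M1=-1681/274, M2=1934/137, M3=-8365/274, M4=0
seg 0: a=-3, c=M0/2=0, d=(M1−M0)/(6·2)=-1681/3288, b=Δ0−h0·(2M0+M1)/6=1457/411
seg 1: a=0, c=M1/2=-1681/548, d=(M2−M1)/(6·3)=5549/4932, b=Δ1−h1·(2M1+M2)/6=-2129/822
seg 2: a=-5, c=M2/2=967/137, d=(M3−M2)/(6·1)=-12233/1644, b=Δ2−h2·(2M2+M3)/6=15425/1644
seg 3: a=4, c=M3/2=-8365/548, d=(M4−M3)/(6·1)=8365/1644, b=Δ3−h3·(2M3+M4)/6=967/822
t_q=1/2 → seg 0, τ=1/2; S=-3+1457/411·τ+0·τ²+-1681/3288·τ³=-11323/8768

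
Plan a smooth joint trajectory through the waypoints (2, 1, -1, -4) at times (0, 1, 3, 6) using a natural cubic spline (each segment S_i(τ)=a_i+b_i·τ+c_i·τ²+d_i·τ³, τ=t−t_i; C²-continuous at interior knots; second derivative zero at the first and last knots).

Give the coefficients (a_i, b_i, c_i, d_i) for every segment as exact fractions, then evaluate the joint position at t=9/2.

Δ: Δ0=-1, Δ1=-1, Δ2=-1
row 1: diag=6, rhs=0; c'=1/3, d'=0
row 2: denom=10−2·1/3=28/3; d'=(0−2·0)/(28/3)=0
back: M2=0
back: M1=0−1/3·0=0
M: M0=0, M1=0, M2=0, M3=0
seg 0: a=2, c=M0/2=0, d=(M1−M0)/(6·1)=0, b=Δ0−h0·(2M0+M1)/6=-1
seg 1: a=1, c=M1/2=0, d=(M2−M1)/(6·2)=0, b=Δ1−h1·(2M1+M2)/6=-1
seg 2: a=-1, c=M2/2=0, d=(M3−M2)/(6·3)=0, b=Δ2−h2·(2M2+M3)/6=-1
t_q=9/2 → seg 2, τ=3/2; S=-1+-1·τ+0·τ²+0·τ³=-5/2

  seg 0: a=2 b=-1 c=0 d=0
  seg 1: a=1 b=-1 c=0 d=0
  seg 2: a=-1 b=-1 c=0 d=0
S(9/2) = -5/2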